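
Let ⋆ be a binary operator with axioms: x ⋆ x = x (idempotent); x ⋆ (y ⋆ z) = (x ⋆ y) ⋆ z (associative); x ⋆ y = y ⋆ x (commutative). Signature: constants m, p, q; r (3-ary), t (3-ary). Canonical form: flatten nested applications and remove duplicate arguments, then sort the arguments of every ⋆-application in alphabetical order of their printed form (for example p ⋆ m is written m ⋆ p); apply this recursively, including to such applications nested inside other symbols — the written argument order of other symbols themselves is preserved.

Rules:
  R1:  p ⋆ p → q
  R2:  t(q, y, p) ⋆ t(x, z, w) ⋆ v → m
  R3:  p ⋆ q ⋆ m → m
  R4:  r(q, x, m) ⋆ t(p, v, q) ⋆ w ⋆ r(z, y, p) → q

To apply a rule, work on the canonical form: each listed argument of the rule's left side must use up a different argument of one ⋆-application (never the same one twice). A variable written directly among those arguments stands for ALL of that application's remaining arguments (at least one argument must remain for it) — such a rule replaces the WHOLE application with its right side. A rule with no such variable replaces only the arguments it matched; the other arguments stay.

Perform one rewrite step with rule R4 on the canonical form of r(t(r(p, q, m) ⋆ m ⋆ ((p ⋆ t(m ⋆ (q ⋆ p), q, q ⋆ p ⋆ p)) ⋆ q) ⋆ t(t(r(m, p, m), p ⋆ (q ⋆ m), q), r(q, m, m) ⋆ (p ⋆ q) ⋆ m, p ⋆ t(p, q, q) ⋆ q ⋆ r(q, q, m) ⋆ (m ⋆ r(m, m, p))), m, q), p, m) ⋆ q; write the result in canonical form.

Answer: q ⋆ r(t(m ⋆ p ⋆ q ⋆ r(p, q, m) ⋆ t(m ⋆ p ⋆ q, q, p ⋆ q) ⋆ t(t(r(m, p, m), m ⋆ p ⋆ q, q), m ⋆ p ⋆ q ⋆ r(q, m, m), q), m, q), p, m)

Derivation:
Canonical form:  q ⋆ r(t(m ⋆ p ⋆ q ⋆ r(p, q, m) ⋆ t(m ⋆ p ⋆ q, q, p ⋆ q) ⋆ t(t(r(m, p, m), m ⋆ p ⋆ q, q), m ⋆ p ⋆ q ⋆ r(q, m, m), m ⋆ p ⋆ q ⋆ r(m, m, p) ⋆ r(q, q, m) ⋆ t(p, q, q)), m, q), p, m)
Apply R4:  consuming r(m, m, p), r(q, q, m), t(p, q, q);  v := q, w := m ⋆ p ⋆ q, x := q, y := m, z := m
The variable takes the whole remainder — replace the entire application.
Result:  q ⋆ r(t(m ⋆ p ⋆ q ⋆ r(p, q, m) ⋆ t(m ⋆ p ⋆ q, q, p ⋆ q) ⋆ t(t(r(m, p, m), m ⋆ p ⋆ q, q), m ⋆ p ⋆ q ⋆ r(q, m, m), q), m, q), p, m)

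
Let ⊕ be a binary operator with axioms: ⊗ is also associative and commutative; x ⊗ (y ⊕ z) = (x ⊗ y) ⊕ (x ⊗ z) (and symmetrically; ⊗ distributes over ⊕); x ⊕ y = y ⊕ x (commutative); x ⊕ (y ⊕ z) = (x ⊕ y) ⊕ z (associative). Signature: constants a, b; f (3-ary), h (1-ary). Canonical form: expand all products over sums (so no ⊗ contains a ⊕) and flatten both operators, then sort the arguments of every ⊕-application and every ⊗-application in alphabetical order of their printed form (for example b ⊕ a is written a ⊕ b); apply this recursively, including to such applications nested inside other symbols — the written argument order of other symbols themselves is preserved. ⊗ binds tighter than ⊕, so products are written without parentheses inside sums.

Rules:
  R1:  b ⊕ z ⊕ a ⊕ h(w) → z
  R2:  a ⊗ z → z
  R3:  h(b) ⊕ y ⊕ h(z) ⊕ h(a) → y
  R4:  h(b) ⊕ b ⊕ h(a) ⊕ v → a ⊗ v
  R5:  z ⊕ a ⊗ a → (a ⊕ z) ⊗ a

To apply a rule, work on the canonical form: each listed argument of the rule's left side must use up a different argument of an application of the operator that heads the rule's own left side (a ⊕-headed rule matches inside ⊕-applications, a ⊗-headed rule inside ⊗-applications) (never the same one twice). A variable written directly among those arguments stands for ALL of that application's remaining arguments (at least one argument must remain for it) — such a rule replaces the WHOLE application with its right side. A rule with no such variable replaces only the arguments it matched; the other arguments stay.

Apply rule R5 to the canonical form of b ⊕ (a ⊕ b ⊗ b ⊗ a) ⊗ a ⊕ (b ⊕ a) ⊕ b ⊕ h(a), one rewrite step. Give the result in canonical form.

Answer: a ⊗ a ⊕ a ⊗ a ⊕ a ⊗ a ⊗ a ⊗ b ⊗ b ⊕ a ⊗ b ⊕ a ⊗ b ⊕ a ⊗ b ⊕ a ⊗ h(a)

Derivation:
Canonical form:  a ⊕ a ⊗ a ⊕ a ⊗ a ⊗ b ⊗ b ⊕ b ⊕ b ⊕ b ⊕ h(a)
Apply R5:  consuming a ⊗ a;  z := a ⊕ a ⊗ a ⊗ b ⊗ b ⊕ b ⊕ b ⊕ b ⊕ h(a)
The variable takes the whole remainder — replace the entire application.
Giving:  a ⊗ a ⊕ a ⊗ a ⊕ a ⊗ a ⊗ a ⊗ b ⊗ b ⊕ a ⊗ b ⊕ a ⊗ b ⊕ a ⊗ b ⊕ a ⊗ h(a)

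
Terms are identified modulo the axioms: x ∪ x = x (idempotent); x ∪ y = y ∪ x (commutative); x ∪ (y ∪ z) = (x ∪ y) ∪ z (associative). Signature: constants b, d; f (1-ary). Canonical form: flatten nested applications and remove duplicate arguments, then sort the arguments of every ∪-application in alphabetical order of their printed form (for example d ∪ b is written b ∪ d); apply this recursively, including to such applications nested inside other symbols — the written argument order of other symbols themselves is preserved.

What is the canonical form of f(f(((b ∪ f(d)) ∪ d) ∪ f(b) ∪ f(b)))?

Answer: f(f(b ∪ d ∪ f(b) ∪ f(d)))

Derivation:
Work inside:  ((b ∪ f(d)) ∪ d) ∪ f(b) ∪ f(b)
Un-nest:  b ∪ f(d) ∪ d ∪ f(b) ∪ f(b)
Drop duplicates:  drop duplicate f(b)
Sort:  b ∪ d ∪ f(b) ∪ f(d)
Reassemble:  f(f(b ∪ d ∪ f(b) ∪ f(d)))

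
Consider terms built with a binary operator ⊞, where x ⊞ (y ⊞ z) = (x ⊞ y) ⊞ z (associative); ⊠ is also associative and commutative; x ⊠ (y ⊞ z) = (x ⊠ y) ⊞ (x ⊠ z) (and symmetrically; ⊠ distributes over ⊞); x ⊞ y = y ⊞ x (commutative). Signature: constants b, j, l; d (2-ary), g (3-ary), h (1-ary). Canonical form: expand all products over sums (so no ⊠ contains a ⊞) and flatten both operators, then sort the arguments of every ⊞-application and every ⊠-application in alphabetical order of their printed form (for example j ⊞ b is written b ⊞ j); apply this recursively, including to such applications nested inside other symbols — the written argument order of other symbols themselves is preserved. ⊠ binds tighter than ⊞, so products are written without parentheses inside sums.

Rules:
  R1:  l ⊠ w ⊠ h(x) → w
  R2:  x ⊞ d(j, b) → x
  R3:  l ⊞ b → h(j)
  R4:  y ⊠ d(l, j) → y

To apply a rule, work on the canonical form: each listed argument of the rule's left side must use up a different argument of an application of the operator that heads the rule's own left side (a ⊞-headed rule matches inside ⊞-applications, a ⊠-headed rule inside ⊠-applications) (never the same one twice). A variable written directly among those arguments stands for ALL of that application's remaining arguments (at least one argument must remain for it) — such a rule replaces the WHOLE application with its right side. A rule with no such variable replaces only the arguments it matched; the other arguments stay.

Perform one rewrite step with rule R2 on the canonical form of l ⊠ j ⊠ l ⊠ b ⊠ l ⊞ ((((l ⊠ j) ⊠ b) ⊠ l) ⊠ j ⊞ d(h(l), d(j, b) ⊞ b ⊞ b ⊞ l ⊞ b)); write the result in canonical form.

Canonical form:  b ⊠ j ⊠ j ⊠ l ⊠ l ⊞ b ⊠ j ⊠ l ⊠ l ⊠ l ⊞ d(h(l), b ⊞ b ⊞ b ⊞ d(j, b) ⊞ l)
Match R2:  consume d(j, b);  x := b ⊞ b ⊞ b ⊞ l
The extension variable absorbs all remaining arguments, so the whole application is rewritten.
Result:  b ⊠ j ⊠ j ⊠ l ⊠ l ⊞ b ⊠ j ⊠ l ⊠ l ⊠ l ⊞ d(h(l), b ⊞ b ⊞ b ⊞ l)

Answer: b ⊠ j ⊠ j ⊠ l ⊠ l ⊞ b ⊠ j ⊠ l ⊠ l ⊠ l ⊞ d(h(l), b ⊞ b ⊞ b ⊞ l)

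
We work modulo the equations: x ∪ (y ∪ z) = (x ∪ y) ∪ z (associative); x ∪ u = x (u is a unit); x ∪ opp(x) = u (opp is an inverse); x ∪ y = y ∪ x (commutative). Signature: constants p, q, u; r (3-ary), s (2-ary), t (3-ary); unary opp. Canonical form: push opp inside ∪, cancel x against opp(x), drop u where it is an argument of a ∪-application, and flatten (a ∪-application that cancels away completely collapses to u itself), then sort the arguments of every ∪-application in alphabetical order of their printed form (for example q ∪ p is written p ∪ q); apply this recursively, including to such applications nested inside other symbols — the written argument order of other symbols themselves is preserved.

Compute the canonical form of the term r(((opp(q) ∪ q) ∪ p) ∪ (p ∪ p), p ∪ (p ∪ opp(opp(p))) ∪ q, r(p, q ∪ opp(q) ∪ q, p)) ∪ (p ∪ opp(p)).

Answer: r(p ∪ p ∪ p, p ∪ p ∪ p ∪ q, r(p, q, p))

Derivation:
Push opp inside:  distribute opp over ∪ and collapse double opp
Inverses cancel:  p cancels
Collect terms:  r(p ∪ p ∪ p, p ∪ p ∪ p ∪ q, r(p, q, p))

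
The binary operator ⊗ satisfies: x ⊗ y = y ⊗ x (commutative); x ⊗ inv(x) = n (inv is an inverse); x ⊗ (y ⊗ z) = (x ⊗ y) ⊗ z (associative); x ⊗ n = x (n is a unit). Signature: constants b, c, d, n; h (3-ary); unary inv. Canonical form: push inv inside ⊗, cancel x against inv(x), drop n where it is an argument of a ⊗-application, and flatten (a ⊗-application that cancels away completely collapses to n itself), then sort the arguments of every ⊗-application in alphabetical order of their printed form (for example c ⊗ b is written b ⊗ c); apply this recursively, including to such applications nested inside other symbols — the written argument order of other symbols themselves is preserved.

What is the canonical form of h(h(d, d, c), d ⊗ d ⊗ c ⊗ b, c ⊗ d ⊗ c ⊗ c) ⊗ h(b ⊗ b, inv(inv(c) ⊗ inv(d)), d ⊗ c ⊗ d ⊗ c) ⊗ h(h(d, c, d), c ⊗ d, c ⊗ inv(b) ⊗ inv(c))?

Push inv inside:  distribute inv over ⊗ and collapse double inv
Collect:  h(h(d, d, c), b ⊗ c ⊗ d ⊗ d, c ⊗ c ⊗ c ⊗ d) ⊗ h(b ⊗ b, c ⊗ d, c ⊗ c ⊗ d ⊗ d) ⊗ h(h(d, c, d), c ⊗ d, inv(b))
Order the arguments:  h(b ⊗ b, c ⊗ d, c ⊗ c ⊗ d ⊗ d) ⊗ h(h(d, c, d), c ⊗ d, inv(b)) ⊗ h(h(d, d, c), b ⊗ c ⊗ d ⊗ d, c ⊗ c ⊗ c ⊗ d)

Answer: h(b ⊗ b, c ⊗ d, c ⊗ c ⊗ d ⊗ d) ⊗ h(h(d, c, d), c ⊗ d, inv(b)) ⊗ h(h(d, d, c), b ⊗ c ⊗ d ⊗ d, c ⊗ c ⊗ c ⊗ d)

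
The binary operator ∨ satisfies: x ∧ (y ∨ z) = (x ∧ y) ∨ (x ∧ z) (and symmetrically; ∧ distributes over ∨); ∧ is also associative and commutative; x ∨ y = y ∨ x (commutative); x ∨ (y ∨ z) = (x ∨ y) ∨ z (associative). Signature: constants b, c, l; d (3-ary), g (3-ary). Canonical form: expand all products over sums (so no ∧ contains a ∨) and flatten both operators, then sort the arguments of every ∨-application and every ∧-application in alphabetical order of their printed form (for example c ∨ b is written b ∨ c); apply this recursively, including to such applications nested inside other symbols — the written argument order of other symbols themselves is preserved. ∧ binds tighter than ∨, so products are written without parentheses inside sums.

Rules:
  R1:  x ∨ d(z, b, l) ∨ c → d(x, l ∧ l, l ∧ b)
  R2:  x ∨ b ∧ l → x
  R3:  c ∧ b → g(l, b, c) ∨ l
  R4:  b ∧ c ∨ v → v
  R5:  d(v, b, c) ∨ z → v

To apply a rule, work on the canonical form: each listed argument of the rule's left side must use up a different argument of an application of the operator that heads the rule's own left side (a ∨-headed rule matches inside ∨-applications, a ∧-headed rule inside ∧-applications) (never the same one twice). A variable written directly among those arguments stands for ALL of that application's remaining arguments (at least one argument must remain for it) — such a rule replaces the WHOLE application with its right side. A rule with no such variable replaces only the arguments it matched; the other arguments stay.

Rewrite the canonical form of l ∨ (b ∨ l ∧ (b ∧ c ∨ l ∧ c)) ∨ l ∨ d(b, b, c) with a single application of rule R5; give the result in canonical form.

Canonical form:  b ∨ b ∧ c ∧ l ∨ c ∧ l ∧ l ∨ d(b, b, c) ∨ l ∨ l
R5 matches:  uses d(b, b, c);  v := b, z := b ∨ b ∧ c ∧ l ∨ c ∧ l ∧ l ∨ l ∨ l
The variable takes the whole remainder — replace the entire application.
Giving:  b

Answer: b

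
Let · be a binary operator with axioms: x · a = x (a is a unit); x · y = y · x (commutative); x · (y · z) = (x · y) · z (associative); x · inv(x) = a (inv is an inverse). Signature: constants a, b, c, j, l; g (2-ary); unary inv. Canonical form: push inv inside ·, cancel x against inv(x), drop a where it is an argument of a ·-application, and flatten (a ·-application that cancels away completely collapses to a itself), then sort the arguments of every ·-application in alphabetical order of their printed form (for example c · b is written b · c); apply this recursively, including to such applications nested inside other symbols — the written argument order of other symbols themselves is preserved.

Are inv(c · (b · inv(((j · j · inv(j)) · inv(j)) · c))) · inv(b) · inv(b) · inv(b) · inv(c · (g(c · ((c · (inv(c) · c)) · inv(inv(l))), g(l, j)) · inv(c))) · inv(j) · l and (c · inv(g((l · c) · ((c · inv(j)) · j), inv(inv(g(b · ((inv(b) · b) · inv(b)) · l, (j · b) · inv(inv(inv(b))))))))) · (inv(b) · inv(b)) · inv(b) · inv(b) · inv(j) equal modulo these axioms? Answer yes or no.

Left:  inv(c · (b · inv(((j · j · inv(j)) · inv(j)) · c))) · inv(b) · inv(b) · inv(b) · inv(c · (g(c · ((c · (inv(c) · c)) · inv(inv(l))), g(l, j)) · inv(c))) · inv(j) · l
  Push inv inside:  distribute inv over · and collapse double inv
  Inverses cancel:  c cancels
  Combine occurrences:  inv(b) · inv(b) · inv(b) · inv(b) · inv(j) · inv(g(c · c · l, g(l, j))) · l
  Sort arguments:  inv(b) · inv(b) · inv(b) · inv(b) · inv(g(c · c · l, g(l, j))) · inv(j) · l
Right:  (c · inv(g((l · c) · ((c · inv(j)) · j), inv(inv(g(b · ((inv(b) · b) · inv(b)) · l, (j · b) · inv(inv(inv(b))))))))) · (inv(b) · inv(b)) · inv(b) · inv(b) · inv(j)
  Push inv inside:  distribute inv over · and collapse double inv
  Combine occurrences:  c · inv(g(c · c · l, g(l, j))) · inv(b) · inv(b) · inv(b) · inv(b) · inv(j)
  Sort arguments:  c · inv(b) · inv(b) · inv(b) · inv(b) · inv(g(c · c · l, g(l, j))) · inv(j)

Answer: no — inv(b) · inv(b) · inv(b) · inv(b) · inv(g(c · c · l, g(l, j))) · inv(j) · l vs c · inv(b) · inv(b) · inv(b) · inv(b) · inv(g(c · c · l, g(l, j))) · inv(j)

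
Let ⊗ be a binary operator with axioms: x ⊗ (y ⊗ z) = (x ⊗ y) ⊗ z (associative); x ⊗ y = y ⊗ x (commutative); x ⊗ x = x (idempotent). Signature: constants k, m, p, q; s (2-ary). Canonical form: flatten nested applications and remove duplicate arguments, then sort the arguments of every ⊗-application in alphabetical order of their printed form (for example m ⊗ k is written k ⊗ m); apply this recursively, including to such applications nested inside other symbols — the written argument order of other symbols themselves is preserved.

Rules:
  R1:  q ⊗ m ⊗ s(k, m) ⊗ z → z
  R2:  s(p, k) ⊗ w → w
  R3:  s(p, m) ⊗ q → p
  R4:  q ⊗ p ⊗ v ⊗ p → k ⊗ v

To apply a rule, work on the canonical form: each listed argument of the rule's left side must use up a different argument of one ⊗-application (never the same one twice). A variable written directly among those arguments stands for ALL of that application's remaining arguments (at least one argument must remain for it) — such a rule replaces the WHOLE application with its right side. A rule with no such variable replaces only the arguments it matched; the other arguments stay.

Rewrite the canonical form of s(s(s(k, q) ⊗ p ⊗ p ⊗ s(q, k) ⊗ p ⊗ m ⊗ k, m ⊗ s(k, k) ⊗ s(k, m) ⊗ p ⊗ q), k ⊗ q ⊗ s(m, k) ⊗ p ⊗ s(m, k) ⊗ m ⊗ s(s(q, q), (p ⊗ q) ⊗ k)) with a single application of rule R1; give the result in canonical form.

Answer: s(s(k ⊗ m ⊗ p ⊗ s(k, q) ⊗ s(q, k), p ⊗ s(k, k)), k ⊗ m ⊗ p ⊗ q ⊗ s(m, k) ⊗ s(s(q, q), k ⊗ p ⊗ q))

Derivation:
Canonical form:  s(s(k ⊗ m ⊗ p ⊗ s(k, q) ⊗ s(q, k), m ⊗ p ⊗ q ⊗ s(k, k) ⊗ s(k, m)), k ⊗ m ⊗ p ⊗ q ⊗ s(m, k) ⊗ s(s(q, q), k ⊗ p ⊗ q))
R1 matches:  uses m, q, s(k, m);  z := p ⊗ s(k, k)
The variable takes the whole remainder — replace the entire application.
Result:  s(s(k ⊗ m ⊗ p ⊗ s(k, q) ⊗ s(q, k), p ⊗ s(k, k)), k ⊗ m ⊗ p ⊗ q ⊗ s(m, k) ⊗ s(s(q, q), k ⊗ p ⊗ q))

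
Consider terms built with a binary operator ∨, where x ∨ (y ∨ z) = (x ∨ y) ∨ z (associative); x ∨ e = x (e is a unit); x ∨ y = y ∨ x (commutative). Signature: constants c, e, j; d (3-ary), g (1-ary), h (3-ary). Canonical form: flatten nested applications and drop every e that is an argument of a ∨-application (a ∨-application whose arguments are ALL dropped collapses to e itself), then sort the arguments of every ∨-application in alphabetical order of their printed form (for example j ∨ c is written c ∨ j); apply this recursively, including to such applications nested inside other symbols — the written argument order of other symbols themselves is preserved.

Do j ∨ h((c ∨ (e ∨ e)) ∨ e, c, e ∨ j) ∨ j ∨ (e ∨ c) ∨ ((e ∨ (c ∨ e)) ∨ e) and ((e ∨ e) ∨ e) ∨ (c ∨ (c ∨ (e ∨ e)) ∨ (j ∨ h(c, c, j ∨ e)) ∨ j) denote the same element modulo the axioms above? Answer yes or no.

Left:  j ∨ h((c ∨ (e ∨ e)) ∨ e, c, e ∨ j) ∨ j ∨ (e ∨ c) ∨ ((e ∨ (c ∨ e)) ∨ e)
  Un-nest:  j ∨ h((c ∨ (e ∨ e)) ∨ e, c, e ∨ j) ∨ j ∨ e ∨ c ∨ e ∨ c ∨ e ∨ e
  Inside:  h((c ∨ (e ∨ e)) ∨ e, c, e ∨ j)  →  h(c, c, j)
  Unit:  drop e (×4)
  Sort arguments:  c ∨ c ∨ h(c, c, j) ∨ j ∨ j
Right:  ((e ∨ e) ∨ e) ∨ (c ∨ (c ∨ (e ∨ e)) ∨ (j ∨ h(c, c, j ∨ e)) ∨ j)
  Flatten:  e ∨ e ∨ e ∨ c ∨ c ∨ e ∨ e ∨ j ∨ h(c, c, j ∨ e) ∨ j
  Inside:  h(c, c, j ∨ e)  →  h(c, c, j)
  Unit:  drop e (×5)
  Order the arguments:  c ∨ c ∨ h(c, c, j) ∨ j ∨ j

Answer: yes — both canonical forms are c ∨ c ∨ h(c, c, j) ∨ j ∨ j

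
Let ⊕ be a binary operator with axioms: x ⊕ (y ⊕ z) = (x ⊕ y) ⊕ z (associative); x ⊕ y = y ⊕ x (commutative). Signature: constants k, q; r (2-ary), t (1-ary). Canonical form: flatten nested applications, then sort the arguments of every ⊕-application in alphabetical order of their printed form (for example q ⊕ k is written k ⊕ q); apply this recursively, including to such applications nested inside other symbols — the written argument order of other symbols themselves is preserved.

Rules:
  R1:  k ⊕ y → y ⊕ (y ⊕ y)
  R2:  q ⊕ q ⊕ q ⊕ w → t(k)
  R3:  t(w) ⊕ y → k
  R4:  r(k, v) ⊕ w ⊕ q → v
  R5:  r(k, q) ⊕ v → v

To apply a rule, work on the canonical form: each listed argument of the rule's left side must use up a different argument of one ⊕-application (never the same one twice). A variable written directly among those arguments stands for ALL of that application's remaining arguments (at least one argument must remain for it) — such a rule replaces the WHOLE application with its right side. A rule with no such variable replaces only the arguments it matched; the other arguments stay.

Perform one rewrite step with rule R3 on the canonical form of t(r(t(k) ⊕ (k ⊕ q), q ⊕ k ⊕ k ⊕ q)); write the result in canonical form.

Answer: t(r(k, k ⊕ k ⊕ q ⊕ q))

Derivation:
Canonical form:  t(r(k ⊕ q ⊕ t(k), k ⊕ k ⊕ q ⊕ q))
R3 matches:  uses t(k);  w := k, y := k ⊕ q
Every leftover argument binds to the variable; the entire application is replaced.
New term:  t(r(k, k ⊕ k ⊕ q ⊕ q))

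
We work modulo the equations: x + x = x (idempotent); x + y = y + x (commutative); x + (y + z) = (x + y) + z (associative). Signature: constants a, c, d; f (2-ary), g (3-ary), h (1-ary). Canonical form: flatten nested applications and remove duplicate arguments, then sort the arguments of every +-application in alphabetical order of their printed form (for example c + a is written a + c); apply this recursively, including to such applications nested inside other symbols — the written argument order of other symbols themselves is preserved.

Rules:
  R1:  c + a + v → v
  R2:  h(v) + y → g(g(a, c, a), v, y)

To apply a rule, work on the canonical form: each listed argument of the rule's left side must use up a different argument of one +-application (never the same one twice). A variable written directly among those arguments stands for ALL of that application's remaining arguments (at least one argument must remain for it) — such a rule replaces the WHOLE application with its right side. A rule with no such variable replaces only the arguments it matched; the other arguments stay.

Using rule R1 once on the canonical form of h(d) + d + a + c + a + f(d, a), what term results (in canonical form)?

Canonical form:  a + c + d + f(d, a) + h(d)
Apply R1:  consuming a, c;  v := d + f(d, a) + h(d)
Every leftover argument binds to the variable; the entire application is replaced.
Result:  d + f(d, a) + h(d)

Answer: d + f(d, a) + h(d)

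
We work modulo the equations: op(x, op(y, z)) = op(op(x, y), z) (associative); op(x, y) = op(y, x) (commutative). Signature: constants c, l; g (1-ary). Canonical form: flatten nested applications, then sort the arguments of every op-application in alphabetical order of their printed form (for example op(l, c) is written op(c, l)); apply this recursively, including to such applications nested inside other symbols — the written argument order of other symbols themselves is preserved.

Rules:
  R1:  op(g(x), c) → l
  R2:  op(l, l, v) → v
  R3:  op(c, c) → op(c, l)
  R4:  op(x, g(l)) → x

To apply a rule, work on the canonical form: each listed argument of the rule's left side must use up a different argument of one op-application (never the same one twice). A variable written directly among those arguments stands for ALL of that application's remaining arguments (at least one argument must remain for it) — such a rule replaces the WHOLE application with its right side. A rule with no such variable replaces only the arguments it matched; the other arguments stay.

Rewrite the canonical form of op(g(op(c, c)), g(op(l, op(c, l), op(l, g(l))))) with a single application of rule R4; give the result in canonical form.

Answer: op(g(op(c, c)), g(op(c, l, l, l)))

Derivation:
Canonical form:  op(g(op(c, c)), g(op(c, g(l), l, l, l)))
R4 matches:  uses g(l);  x := op(c, l, l, l)
The extension variable absorbs all remaining arguments, so the whole application is rewritten.
New term:  op(g(op(c, c)), g(op(c, l, l, l)))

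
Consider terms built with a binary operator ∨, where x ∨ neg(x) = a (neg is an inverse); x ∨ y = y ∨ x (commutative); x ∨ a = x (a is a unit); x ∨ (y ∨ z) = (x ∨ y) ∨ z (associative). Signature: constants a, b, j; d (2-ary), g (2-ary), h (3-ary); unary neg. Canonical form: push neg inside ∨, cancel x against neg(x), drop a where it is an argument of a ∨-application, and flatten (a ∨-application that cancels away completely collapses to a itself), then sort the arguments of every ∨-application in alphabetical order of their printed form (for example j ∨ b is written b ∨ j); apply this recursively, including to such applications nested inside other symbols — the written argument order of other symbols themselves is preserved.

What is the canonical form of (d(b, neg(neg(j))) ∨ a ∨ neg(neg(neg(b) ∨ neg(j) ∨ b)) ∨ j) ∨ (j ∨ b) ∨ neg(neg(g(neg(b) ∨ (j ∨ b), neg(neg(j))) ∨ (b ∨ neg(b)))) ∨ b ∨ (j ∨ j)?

Answer: b ∨ b ∨ d(b, j) ∨ g(j, j) ∨ j ∨ j ∨ j

Derivation:
Push neg inside:  distribute neg over ∨ and collapse double neg
Collect terms:  d(b, j) ∨ b ∨ b ∨ j ∨ j ∨ j ∨ g(j, j)
Sort arguments:  b ∨ b ∨ d(b, j) ∨ g(j, j) ∨ j ∨ j ∨ j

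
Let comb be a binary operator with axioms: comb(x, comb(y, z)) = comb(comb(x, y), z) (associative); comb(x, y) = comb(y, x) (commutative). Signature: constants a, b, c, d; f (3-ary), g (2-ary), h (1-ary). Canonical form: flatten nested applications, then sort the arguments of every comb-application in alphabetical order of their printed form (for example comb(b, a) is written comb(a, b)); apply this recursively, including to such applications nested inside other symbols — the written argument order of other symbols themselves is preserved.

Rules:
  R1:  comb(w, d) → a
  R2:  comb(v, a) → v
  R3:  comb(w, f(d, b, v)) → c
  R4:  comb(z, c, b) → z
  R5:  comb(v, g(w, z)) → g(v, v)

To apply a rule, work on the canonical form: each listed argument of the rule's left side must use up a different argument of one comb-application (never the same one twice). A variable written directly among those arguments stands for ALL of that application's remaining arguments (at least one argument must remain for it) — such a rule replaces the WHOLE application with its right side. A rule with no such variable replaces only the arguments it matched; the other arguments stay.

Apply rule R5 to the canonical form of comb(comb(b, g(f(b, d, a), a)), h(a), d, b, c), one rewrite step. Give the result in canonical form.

Answer: g(comb(b, b, c, d, h(a)), comb(b, b, c, d, h(a)))

Derivation:
Canonical form:  comb(b, b, c, d, g(f(b, d, a), a), h(a))
Apply R5:  consuming g(f(b, d, a), a);  v := comb(b, b, c, d, h(a)), w := f(b, d, a), z := a
Every leftover argument binds to the variable; the entire application is replaced.
Giving:  g(comb(b, b, c, d, h(a)), comb(b, b, c, d, h(a)))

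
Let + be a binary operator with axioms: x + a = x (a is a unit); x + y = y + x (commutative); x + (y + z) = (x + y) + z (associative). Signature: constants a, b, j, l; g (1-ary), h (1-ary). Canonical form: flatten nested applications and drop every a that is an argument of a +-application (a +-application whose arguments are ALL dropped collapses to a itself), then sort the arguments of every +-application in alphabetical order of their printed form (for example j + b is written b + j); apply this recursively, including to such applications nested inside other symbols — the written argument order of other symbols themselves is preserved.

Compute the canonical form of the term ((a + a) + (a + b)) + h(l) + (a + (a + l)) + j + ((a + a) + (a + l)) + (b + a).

Answer: b + b + h(l) + j + l + l

Derivation:
Merge nested applications:  a + a + a + b + h(l) + a + a + l + j + a + a + a + l + b + a
Unit:  drop a (×9)
Order the arguments:  b + b + h(l) + j + l + l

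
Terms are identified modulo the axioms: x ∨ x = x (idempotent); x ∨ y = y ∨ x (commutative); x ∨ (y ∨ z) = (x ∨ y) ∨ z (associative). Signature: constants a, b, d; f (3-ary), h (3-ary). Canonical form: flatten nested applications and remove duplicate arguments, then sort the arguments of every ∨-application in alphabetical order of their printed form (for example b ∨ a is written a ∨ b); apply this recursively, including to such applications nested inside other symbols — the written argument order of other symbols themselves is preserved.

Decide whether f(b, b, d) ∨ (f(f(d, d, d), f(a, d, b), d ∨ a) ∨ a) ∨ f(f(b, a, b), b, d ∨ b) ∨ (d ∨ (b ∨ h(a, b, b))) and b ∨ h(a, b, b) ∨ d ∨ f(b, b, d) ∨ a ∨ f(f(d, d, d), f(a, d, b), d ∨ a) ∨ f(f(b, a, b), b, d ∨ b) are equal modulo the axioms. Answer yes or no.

Left:  f(b, b, d) ∨ (f(f(d, d, d), f(a, d, b), d ∨ a) ∨ a) ∨ f(f(b, a, b), b, d ∨ b) ∨ (d ∨ (b ∨ h(a, b, b)))
  Merge nested applications:  f(b, b, d) ∨ f(f(d, d, d), f(a, d, b), d ∨ a) ∨ a ∨ f(f(b, a, b), b, d ∨ b) ∨ d ∨ b ∨ h(a, b, b)
  Simplify inside:  f(f(d, d, d), f(a, d, b), d ∨ a)  →  f(f(d, d, d), f(a, d, b), a ∨ d)
  Inside:  f(f(b, a, b), b, d ∨ b)  →  f(f(b, a, b), b, b ∨ d)
  Sort:  a ∨ b ∨ d ∨ f(b, b, d) ∨ f(f(b, a, b), b, b ∨ d) ∨ f(f(d, d, d), f(a, d, b), a ∨ d) ∨ h(a, b, b)
Right:  b ∨ h(a, b, b) ∨ d ∨ f(b, b, d) ∨ a ∨ f(f(d, d, d), f(a, d, b), d ∨ a) ∨ f(f(b, a, b), b, d ∨ b)
  Inside:  f(f(d, d, d), f(a, d, b), d ∨ a)  →  f(f(d, d, d), f(a, d, b), a ∨ d)
  Canonicalize subterm:  f(f(b, a, b), b, d ∨ b)  →  f(f(b, a, b), b, b ∨ d)
  Sort:  a ∨ b ∨ d ∨ f(b, b, d) ∨ f(f(b, a, b), b, b ∨ d) ∨ f(f(d, d, d), f(a, d, b), a ∨ d) ∨ h(a, b, b)

Answer: yes — both canonical forms are a ∨ b ∨ d ∨ f(b, b, d) ∨ f(f(b, a, b), b, b ∨ d) ∨ f(f(d, d, d), f(a, d, b), a ∨ d) ∨ h(a, b, b)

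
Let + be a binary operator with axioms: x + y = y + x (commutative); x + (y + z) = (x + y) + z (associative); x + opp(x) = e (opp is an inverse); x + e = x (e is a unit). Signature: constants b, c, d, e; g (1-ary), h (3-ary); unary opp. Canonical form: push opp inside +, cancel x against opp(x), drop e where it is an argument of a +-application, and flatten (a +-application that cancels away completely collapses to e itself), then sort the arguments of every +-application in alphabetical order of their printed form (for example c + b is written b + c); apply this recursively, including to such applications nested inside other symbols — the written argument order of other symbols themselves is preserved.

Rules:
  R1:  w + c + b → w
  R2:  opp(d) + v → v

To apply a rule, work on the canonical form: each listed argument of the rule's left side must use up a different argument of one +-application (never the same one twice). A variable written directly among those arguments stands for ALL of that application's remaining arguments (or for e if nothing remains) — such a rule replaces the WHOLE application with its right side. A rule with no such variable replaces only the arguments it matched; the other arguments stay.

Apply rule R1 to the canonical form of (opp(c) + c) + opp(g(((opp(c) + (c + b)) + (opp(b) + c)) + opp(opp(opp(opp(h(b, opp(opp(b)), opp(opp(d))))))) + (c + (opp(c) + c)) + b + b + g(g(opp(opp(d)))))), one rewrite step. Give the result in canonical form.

Answer: opp(g(b + c + g(g(d)) + h(b, b, d)))

Derivation:
Canonical form:  opp(g(b + b + c + c + g(g(d)) + h(b, b, d)))
Apply R1:  consuming b, c;  w := b + c + g(g(d)) + h(b, b, d)
Every leftover argument binds to the variable; the entire application is replaced.
New term:  opp(g(b + c + g(g(d)) + h(b, b, d)))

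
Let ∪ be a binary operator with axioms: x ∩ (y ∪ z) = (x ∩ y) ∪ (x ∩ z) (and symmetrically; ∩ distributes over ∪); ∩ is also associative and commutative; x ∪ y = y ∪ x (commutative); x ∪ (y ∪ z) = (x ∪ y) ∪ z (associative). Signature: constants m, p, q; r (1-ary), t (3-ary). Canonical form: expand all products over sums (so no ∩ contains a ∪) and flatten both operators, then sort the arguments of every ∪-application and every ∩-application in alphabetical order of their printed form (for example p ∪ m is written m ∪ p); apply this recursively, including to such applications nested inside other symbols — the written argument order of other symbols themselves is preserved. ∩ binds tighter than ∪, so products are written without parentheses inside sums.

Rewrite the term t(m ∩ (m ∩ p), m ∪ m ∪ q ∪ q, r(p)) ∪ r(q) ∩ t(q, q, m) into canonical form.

Merge nested applications:  t(m ∩ m ∩ p, m ∪ m ∪ q ∪ q, r(p)) ∪ r(q) ∩ t(q, q, m)
Sort arguments:  r(q) ∩ t(q, q, m) ∪ t(m ∩ m ∩ p, m ∪ m ∪ q ∪ q, r(p))

Answer: r(q) ∩ t(q, q, m) ∪ t(m ∩ m ∩ p, m ∪ m ∪ q ∪ q, r(p))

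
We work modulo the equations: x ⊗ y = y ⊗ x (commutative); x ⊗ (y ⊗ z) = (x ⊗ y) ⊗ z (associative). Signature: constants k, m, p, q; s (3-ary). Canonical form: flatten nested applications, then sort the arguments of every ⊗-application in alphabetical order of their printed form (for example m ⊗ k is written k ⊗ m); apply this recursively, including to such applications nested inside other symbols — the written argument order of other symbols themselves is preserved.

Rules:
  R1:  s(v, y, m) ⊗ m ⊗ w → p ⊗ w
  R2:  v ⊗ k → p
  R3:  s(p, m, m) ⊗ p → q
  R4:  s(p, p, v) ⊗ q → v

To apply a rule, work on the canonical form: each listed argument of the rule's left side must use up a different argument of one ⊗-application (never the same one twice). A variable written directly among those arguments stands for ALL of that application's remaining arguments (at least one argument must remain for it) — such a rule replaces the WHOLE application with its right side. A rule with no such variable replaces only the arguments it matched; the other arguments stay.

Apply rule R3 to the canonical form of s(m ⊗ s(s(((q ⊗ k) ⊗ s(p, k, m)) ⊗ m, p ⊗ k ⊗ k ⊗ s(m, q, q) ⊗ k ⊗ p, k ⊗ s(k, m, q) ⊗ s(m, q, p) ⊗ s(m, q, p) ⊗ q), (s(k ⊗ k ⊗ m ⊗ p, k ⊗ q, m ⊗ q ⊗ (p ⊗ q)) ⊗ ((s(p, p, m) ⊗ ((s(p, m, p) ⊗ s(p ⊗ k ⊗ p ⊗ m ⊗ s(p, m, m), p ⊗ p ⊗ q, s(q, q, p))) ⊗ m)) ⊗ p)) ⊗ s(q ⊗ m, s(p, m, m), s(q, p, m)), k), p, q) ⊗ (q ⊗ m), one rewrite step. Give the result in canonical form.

Canonical form:  m ⊗ q ⊗ s(m ⊗ s(s(k ⊗ m ⊗ q ⊗ s(p, k, m), k ⊗ k ⊗ k ⊗ p ⊗ p ⊗ s(m, q, q), k ⊗ q ⊗ s(k, m, q) ⊗ s(m, q, p) ⊗ s(m, q, p)), m ⊗ p ⊗ s(k ⊗ k ⊗ m ⊗ p, k ⊗ q, m ⊗ p ⊗ q ⊗ q) ⊗ s(k ⊗ m ⊗ p ⊗ p ⊗ s(p, m, m), p ⊗ p ⊗ q, s(q, q, p)) ⊗ s(m ⊗ q, s(p, m, m), s(q, p, m)) ⊗ s(p, m, p) ⊗ s(p, p, m), k), p, q)
R3 matches:  uses p, s(p, m, m)
Result:  m ⊗ q ⊗ s(m ⊗ s(s(k ⊗ m ⊗ q ⊗ s(p, k, m), k ⊗ k ⊗ k ⊗ p ⊗ p ⊗ s(m, q, q), k ⊗ q ⊗ s(k, m, q) ⊗ s(m, q, p) ⊗ s(m, q, p)), m ⊗ p ⊗ s(k ⊗ k ⊗ m ⊗ p, k ⊗ q, m ⊗ p ⊗ q ⊗ q) ⊗ s(k ⊗ m ⊗ p ⊗ q, p ⊗ p ⊗ q, s(q, q, p)) ⊗ s(m ⊗ q, s(p, m, m), s(q, p, m)) ⊗ s(p, m, p) ⊗ s(p, p, m), k), p, q)

Answer: m ⊗ q ⊗ s(m ⊗ s(s(k ⊗ m ⊗ q ⊗ s(p, k, m), k ⊗ k ⊗ k ⊗ p ⊗ p ⊗ s(m, q, q), k ⊗ q ⊗ s(k, m, q) ⊗ s(m, q, p) ⊗ s(m, q, p)), m ⊗ p ⊗ s(k ⊗ k ⊗ m ⊗ p, k ⊗ q, m ⊗ p ⊗ q ⊗ q) ⊗ s(k ⊗ m ⊗ p ⊗ q, p ⊗ p ⊗ q, s(q, q, p)) ⊗ s(m ⊗ q, s(p, m, m), s(q, p, m)) ⊗ s(p, m, p) ⊗ s(p, p, m), k), p, q)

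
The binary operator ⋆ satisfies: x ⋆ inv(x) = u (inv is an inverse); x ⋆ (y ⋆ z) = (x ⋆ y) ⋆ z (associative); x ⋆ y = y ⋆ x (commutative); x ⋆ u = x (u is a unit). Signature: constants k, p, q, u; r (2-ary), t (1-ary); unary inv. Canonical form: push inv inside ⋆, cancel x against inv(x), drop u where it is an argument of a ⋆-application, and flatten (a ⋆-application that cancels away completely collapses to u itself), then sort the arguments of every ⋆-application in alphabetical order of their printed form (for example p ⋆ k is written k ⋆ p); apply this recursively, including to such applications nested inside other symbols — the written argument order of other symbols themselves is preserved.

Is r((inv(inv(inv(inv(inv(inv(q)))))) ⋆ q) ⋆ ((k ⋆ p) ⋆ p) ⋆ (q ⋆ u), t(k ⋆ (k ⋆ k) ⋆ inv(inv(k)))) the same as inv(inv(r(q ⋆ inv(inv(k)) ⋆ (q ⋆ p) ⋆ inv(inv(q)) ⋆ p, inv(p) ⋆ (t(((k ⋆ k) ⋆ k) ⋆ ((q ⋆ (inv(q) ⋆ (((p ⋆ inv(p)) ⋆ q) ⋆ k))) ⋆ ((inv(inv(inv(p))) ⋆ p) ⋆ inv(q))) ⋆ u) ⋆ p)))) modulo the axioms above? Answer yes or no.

Answer: yes — both canonical forms are r(k ⋆ p ⋆ p ⋆ q ⋆ q ⋆ q, t(k ⋆ k ⋆ k ⋆ k))

Derivation:
Left:  r((inv(inv(inv(inv(inv(inv(q)))))) ⋆ q) ⋆ ((k ⋆ p) ⋆ p) ⋆ (q ⋆ u), t(k ⋆ (k ⋆ k) ⋆ inv(inv(k))))
  Focus inside:  (inv(inv(inv(inv(inv(inv(q)))))) ⋆ q) ⋆ ((k ⋆ p) ⋆ p) ⋆ (q ⋆ u)
  Push inv inside:  distribute inv over ⋆ and collapse double inv
  Combine occurrences:  q ⋆ q ⋆ q ⋆ k ⋆ p ⋆ p
  Sort arguments:  k ⋆ p ⋆ p ⋆ q ⋆ q ⋆ q
  Put back:  r(k ⋆ p ⋆ p ⋆ q ⋆ q ⋆ q, t(k ⋆ k ⋆ k ⋆ k))
Right:  inv(inv(r(q ⋆ inv(inv(k)) ⋆ (q ⋆ p) ⋆ inv(inv(q)) ⋆ p, inv(p) ⋆ (t(((k ⋆ k) ⋆ k) ⋆ ((q ⋆ (inv(q) ⋆ (((p ⋆ inv(p)) ⋆ q) ⋆ k))) ⋆ ((inv(inv(inv(p))) ⋆ p) ⋆ inv(q))) ⋆ u) ⋆ p))))
  Push inv inside:  distribute inv over ⋆ and collapse double inv
  Collect terms:  r(k ⋆ p ⋆ p ⋆ q ⋆ q ⋆ q, t(k ⋆ k ⋆ k ⋆ k))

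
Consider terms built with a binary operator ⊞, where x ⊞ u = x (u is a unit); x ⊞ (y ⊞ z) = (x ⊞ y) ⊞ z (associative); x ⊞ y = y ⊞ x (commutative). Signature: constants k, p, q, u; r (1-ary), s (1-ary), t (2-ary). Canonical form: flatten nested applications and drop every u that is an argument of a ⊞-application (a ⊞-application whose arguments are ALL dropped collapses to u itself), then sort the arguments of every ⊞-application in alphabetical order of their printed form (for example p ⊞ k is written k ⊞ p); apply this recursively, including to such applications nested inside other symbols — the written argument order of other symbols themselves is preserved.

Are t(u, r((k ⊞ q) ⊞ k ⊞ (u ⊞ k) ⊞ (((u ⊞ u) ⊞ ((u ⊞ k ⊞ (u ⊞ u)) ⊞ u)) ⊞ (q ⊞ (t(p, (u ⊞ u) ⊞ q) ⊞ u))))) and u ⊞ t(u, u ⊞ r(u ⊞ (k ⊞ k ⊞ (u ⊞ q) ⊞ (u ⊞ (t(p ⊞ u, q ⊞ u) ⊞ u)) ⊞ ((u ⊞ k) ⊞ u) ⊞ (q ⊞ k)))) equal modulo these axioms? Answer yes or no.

Answer: yes — both canonical forms are t(u, r(k ⊞ k ⊞ k ⊞ k ⊞ q ⊞ q ⊞ t(p, q)))

Derivation:
Left:  t(u, r((k ⊞ q) ⊞ k ⊞ (u ⊞ k) ⊞ (((u ⊞ u) ⊞ ((u ⊞ k ⊞ (u ⊞ u)) ⊞ u)) ⊞ (q ⊞ (t(p, (u ⊞ u) ⊞ q) ⊞ u)))))
  Work inside:  (k ⊞ q) ⊞ k ⊞ (u ⊞ k) ⊞ (((u ⊞ u) ⊞ ((u ⊞ k ⊞ (u ⊞ u)) ⊞ u)) ⊞ (q ⊞ (t(p, (u ⊞ u) ⊞ q) ⊞ u)))
  Flatten:  k ⊞ q ⊞ k ⊞ u ⊞ k ⊞ u ⊞ u ⊞ u ⊞ k ⊞ u ⊞ u ⊞ u ⊞ q ⊞ t(p, (u ⊞ u) ⊞ q) ⊞ u
  Canonicalize subterm:  t(p, (u ⊞ u) ⊞ q)  →  t(p, q)
  Units out:  drop u (×8)
  Order the arguments:  k ⊞ k ⊞ k ⊞ k ⊞ q ⊞ q ⊞ t(p, q)
  Put back:  t(u, r(k ⊞ k ⊞ k ⊞ k ⊞ q ⊞ q ⊞ t(p, q)))
Right:  u ⊞ t(u, u ⊞ r(u ⊞ (k ⊞ k ⊞ (u ⊞ q) ⊞ (u ⊞ (t(p ⊞ u, q ⊞ u) ⊞ u)) ⊞ ((u ⊞ k) ⊞ u) ⊞ (q ⊞ k))))
  Inside:  t(u, u ⊞ r(u ⊞ (k ⊞ k ⊞ (u ⊞ q) ⊞ (u ⊞ (t(p ⊞ u, q ⊞ u) ⊞ u)) ⊞ ((u ⊞ k) ⊞ u) ⊞ (q ⊞ k))))  →  t(u, r(k ⊞ k ⊞ k ⊞ k ⊞ q ⊞ q ⊞ t(p, q)))
  Drop the unit:  drop u
  Sort arguments:  t(u, r(k ⊞ k ⊞ k ⊞ k ⊞ q ⊞ q ⊞ t(p, q)))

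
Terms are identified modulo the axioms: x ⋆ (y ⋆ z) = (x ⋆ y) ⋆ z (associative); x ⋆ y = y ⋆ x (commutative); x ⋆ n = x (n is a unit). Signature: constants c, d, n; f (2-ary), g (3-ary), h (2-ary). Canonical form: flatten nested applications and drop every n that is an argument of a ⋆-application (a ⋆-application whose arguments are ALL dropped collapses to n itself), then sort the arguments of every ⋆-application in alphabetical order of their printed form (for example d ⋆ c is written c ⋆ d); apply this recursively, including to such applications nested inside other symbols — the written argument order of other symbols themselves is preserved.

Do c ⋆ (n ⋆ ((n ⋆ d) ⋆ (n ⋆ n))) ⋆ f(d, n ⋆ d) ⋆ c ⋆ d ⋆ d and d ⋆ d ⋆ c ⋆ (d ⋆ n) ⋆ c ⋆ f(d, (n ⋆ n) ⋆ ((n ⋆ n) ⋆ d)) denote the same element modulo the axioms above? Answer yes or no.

Answer: yes — both canonical forms are c ⋆ c ⋆ d ⋆ d ⋆ d ⋆ f(d, d)

Derivation:
Left:  c ⋆ (n ⋆ ((n ⋆ d) ⋆ (n ⋆ n))) ⋆ f(d, n ⋆ d) ⋆ c ⋆ d ⋆ d
  Un-nest:  c ⋆ n ⋆ n ⋆ d ⋆ n ⋆ n ⋆ f(d, n ⋆ d) ⋆ c ⋆ d ⋆ d
  Canonicalize subterm:  f(d, n ⋆ d)  →  f(d, d)
  Unit:  drop n (×4)
  Order the arguments:  c ⋆ c ⋆ d ⋆ d ⋆ d ⋆ f(d, d)
Right:  d ⋆ d ⋆ c ⋆ (d ⋆ n) ⋆ c ⋆ f(d, (n ⋆ n) ⋆ ((n ⋆ n) ⋆ d))
  Un-nest:  d ⋆ d ⋆ c ⋆ d ⋆ n ⋆ c ⋆ f(d, (n ⋆ n) ⋆ ((n ⋆ n) ⋆ d))
  Canonicalize subterm:  f(d, (n ⋆ n) ⋆ ((n ⋆ n) ⋆ d))  →  f(d, d)
  Units out:  drop n
  Sort arguments:  c ⋆ c ⋆ d ⋆ d ⋆ d ⋆ f(d, d)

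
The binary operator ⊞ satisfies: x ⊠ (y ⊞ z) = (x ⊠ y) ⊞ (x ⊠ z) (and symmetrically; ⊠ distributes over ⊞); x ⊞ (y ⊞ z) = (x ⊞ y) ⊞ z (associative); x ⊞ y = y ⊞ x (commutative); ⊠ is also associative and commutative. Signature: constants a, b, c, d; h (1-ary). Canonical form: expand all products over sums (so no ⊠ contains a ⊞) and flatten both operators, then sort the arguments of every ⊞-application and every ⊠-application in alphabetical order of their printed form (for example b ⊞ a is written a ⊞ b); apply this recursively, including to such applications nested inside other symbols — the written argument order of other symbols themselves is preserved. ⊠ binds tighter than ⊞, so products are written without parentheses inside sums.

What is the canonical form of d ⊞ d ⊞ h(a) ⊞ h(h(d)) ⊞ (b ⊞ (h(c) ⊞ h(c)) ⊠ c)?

Answer: b ⊞ c ⊠ h(c) ⊞ c ⊠ h(c) ⊞ d ⊞ d ⊞ h(a) ⊞ h(h(d))

Derivation:
Expand:  d ⊞ d ⊞ h(a) ⊞ h(h(d)) ⊞ b ⊞ c ⊠ h(c) ⊞ c ⊠ h(c)
Sort arguments:  b ⊞ c ⊠ h(c) ⊞ c ⊠ h(c) ⊞ d ⊞ d ⊞ h(a) ⊞ h(h(d))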